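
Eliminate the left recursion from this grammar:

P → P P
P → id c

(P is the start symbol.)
P is directly left-recursive. The standard transformation for
  A → A α₁ | ... | A α_m | β₁ | ... | β_n
is
  A  → β₁ A' | ... | β_n A'
  A' → α₁ A' | ... | α_m A' | ε

P → id c becomes P → id c P'
P → P P becomes P' → P P'
Add P' → ε

Resulting grammar:
P → id c P'
P' → P P'
P' → ε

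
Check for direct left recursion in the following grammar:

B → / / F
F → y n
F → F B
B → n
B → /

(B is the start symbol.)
B → / / F: starts with '/'
F → y n: starts with y
F → F B: LEFT RECURSIVE (starts with F)
B → n: starts with n
B → /: starts with '/'

The grammar has direct left recursion on: F.

Answer: Yes, F is left-recursive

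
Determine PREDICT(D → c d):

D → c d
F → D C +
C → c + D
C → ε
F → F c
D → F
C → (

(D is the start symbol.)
{ 'c' }

PREDICT(D → c d) = (FIRST(RHS) \ {ε}) ∪ (FOLLOW(D) if ε ∈ FIRST(RHS), i.e. RHS ⇒* ε)
FIRST(c d) = { 'c' }
ε ∉ FIRST(c d), so FOLLOW(D) is not added.
PREDICT(D → c d) = { 'c' }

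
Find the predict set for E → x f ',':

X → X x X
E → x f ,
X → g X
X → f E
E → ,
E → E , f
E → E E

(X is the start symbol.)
{ 'x' }

PREDICT(E → x f ',') = (FIRST(RHS) \ {ε}) ∪ (FOLLOW(E) if ε ∈ FIRST(RHS), i.e. RHS ⇒* ε)
FIRST(x f ',') = { 'x' }
ε ∉ FIRST(x f ','), so FOLLOW(E) is not added.
PREDICT(E → x f ',') = { 'x' }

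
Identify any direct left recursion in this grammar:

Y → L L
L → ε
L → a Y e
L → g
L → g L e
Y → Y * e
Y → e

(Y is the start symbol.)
Direct left recursion occurs when N → N α for some non-terminal N (the right-hand side begins with the left-hand side itself).

Y → L L: starts with L
L → ε: starts with ε
L → a Y e: starts with a
L → g: starts with g
L → g L e: starts with g
Y → Y * e: LEFT RECURSIVE (starts with Y)
Y → e: starts with e

The grammar has direct left recursion on: Y.

Answer: Yes, Y is left-recursive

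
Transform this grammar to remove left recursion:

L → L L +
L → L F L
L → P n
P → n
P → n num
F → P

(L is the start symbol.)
L → P n L'
L' → L + L'
L' → F L L'
L' → ε
P → n
P → n num
F → P

L is directly left-recursive. The standard transformation for
  A → A α₁ | ... | A α_m | β₁ | ... | β_n
is
  A  → β₁ A' | ... | β_n A'
  A' → α₁ A' | ... | α_m A' | ε

L → P n becomes L → P n L'
L → L L + becomes L' → L + L'
L → L F L becomes L' → F L L'
Add L' → ε

Productions for other non-terminals are unchanged:
  P → n
  P → n num
  F → P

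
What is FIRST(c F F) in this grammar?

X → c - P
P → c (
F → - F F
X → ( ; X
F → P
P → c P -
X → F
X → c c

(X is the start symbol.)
{ 'c' }

To compute FIRST(c F F), process the symbols left to right:
Symbol c is a terminal. Add 'c' and stop.
FIRST(c F F) = { 'c' }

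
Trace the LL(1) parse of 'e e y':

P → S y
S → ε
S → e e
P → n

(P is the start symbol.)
LL(1) parsing maintains a stack (initially the start symbol over $) and the input. At each step: if the stack top is a terminal, match it against the current input token; if it is a non-terminal N, replace it with the RHS of M[N, lookahead] (the unique production whose predict set contains the lookahead).

Stack is shown with the top on the left.

Stack    Input    Action
------------------------
P $      e e y $  output P → S y
S y $    e e y $  output S → e e
e e y $  e e y $  match 'e'
e y $    e y $    match 'e'
y $      y $      match 'y'
$        $        accept

The string is accepted.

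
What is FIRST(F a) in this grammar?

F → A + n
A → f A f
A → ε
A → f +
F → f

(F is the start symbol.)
FIRST sets of the non-terminals involved (from the grammar, by fixed-point iteration):
  FIRST(F) = { '+', 'f' }

To compute FIRST(F a), process the symbols left to right:
Symbol F is a non-terminal. Add FIRST(F) \ {ε} = { '+', 'f' }
F is not nullable (ε ∉ FIRST(F)), so stop here.
FIRST(F a) = { '+', 'f' }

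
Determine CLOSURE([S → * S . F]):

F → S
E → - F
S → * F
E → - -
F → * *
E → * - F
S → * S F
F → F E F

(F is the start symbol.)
To compute CLOSURE, for each item [A → α.Bβ] where B is a non-terminal, add [B → .γ] for all productions B → γ; repeat for the newly added items until nothing changes.

Start with: [S → * S . F]
  [S → * S . F] has the dot before F: add [F → . S], [F → . * *], [F → . F E F]
  [F → . S] has the dot before S: add [S → . * F], [S → . * S F]
No further items can be added.

CLOSURE = { [F → . * *], [F → . F E F], [F → . S], [S → * S . F], [S → . * F], [S → . * S F] }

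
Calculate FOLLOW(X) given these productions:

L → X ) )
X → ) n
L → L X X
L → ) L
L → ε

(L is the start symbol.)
{ $, ')' }

In L → X ) ): X is followed by ')' ')', add FIRST(')' ')') \ {ε} = { ')' }
In L → L X X: X is followed by X, add FIRST(X) \ {ε} = { ')' }
In L → L X X: X is at the end, add FOLLOW(L)

The FOLLOW sets referred to above (computed the same way, to a fixed point):
  FOLLOW(L) = { $, ')' }

Taking the union: FOLLOW(X) = { $, ')' }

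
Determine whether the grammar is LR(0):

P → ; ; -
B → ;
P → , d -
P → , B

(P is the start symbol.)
A grammar is LR(0) if no state in the canonical LR(0) collection has:
  - both a shift item (dot before a terminal) and a complete item (shift-reduce conflict), or
  - two or more complete items (reduce-reduce conflict; the accept item [P' → P .] counts as a complete item here).

Augment with P' → P and build the canonical LR(0) collection (I0 = CLOSURE({[P' → . P]}), then GOTO on every symbol after a dot until no new states appear). It has 10 states:
  I0: { [P → . , B], [P → . , d -], [P → . ; ; -], [P' → . P] }  — shift
  I1: { [B → . ;], [P → , . B], [P → , . d -] }  — shift
  I2: { [P → ; . ; -] }  — shift
  I3: { [P' → P .] }  — accept
  I4: { [P → ; ; . -] }  — shift
  I5: { [P → ; ; - .] }  — reduce
  I6: { [B → ; .] }  — reduce
  I7: { [P → , B .] }  — reduce
  I8: { [P → , d . -] }  — shift
  I9: { [P → , d - .] }  — reduce

Every state is either a pure shift/goto state or contains exactly one complete item and nothing to shift — no conflicts. The grammar is LR(0).

Answer: Yes, the grammar is LR(0)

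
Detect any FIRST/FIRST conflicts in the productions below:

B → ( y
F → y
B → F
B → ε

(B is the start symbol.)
FIRST sets of the non-terminals at (or reachable through a nullable prefix from) the front of some alternative:
  FIRST(F) = { 'y' }

Productions for B:
  B → ( y: FIRST = { '(' }
  B → F: FIRST = { 'y' }
  B → ε: FIRST = { ε }
F has only one production, so no FIRST/FIRST conflict is possible there.

All alternatives of each non-terminal have pairwise disjoint FIRST sets.

Answer: No FIRST/FIRST conflicts.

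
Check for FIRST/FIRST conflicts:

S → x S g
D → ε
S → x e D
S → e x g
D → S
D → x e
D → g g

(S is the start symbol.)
Yes. S → x S g / S → x e D on { 'x' }; D → S / D → x e on { 'x' }

A FIRST/FIRST conflict occurs when two productions N → α and N → β for the same non-terminal have FIRST(α) ∩ FIRST(β) ≠ ∅ (with ε ∈ FIRST of a nullable right-hand side, so two nullable alternatives also conflict).

FIRST sets of the non-terminals at (or reachable through a nullable prefix from) the front of some alternative:
  FIRST(S) = { 'e', 'x' }

Productions for S:
  S → x S g: FIRST = { 'x' }
  S → x e D: FIRST = { 'x' }
  S → e x g: FIRST = { 'e' }
Productions for D:
  D → ε: FIRST = { ε }
  D → S: FIRST = { 'e', 'x' }
  D → x e: FIRST = { 'x' }
  D → g g: FIRST = { 'g' }

Conflict for S: S → x S g and S → x e D
  Overlap: { 'x' }
Conflict for D: D → S and D → x e
  Overlap: { 'x' }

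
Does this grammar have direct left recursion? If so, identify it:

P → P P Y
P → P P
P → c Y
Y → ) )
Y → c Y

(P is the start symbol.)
Direct left recursion occurs when N → N α for some non-terminal N (the right-hand side begins with the left-hand side itself).

P → P P Y: LEFT RECURSIVE (starts with P)
P → P P: LEFT RECURSIVE (starts with P)
P → c Y: starts with c
Y → ) ): starts with ')'
Y → c Y: starts with c

The grammar has direct left recursion on: P.

Answer: Yes, P is left-recursive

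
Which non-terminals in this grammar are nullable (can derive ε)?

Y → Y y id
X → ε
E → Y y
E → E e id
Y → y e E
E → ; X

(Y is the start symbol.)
A non-terminal is nullable if it can derive ε (the empty string): either it has an ε-production, or it has a production whose right-hand side consists entirely of nullable non-terminals.

ε-productions: X → ε
So X is immediately nullable.
No further non-terminal can be added: every production for the remaining non-terminals contains a terminal or a non-nullable non-terminal.
Nullable = { 'X' }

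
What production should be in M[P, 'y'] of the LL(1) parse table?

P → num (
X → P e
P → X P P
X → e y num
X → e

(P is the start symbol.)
Empty (error entry)

To find M[P, 'y'], we find productions for P where 'y' is in the predict set (PREDICT(N → α) = (FIRST(α) \ {ε}) ∪ (FOLLOW(N) if α ⇒* ε)).

Relevant sets:
  FIRST(X) = { 'e', 'num' }

P → num (: PREDICT = { 'num' }
P → X P P: PREDICT = { 'e', 'num' }

M[P, 'y'] is empty (no production applies)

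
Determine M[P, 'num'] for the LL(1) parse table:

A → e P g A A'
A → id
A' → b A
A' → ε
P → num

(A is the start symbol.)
P → num

To find M[P, 'num'], we find productions for P where 'num' is in the predict set (PREDICT(N → α) = (FIRST(α) \ {ε}) ∪ (FOLLOW(N) if α ⇒* ε)).

P → num: PREDICT = { 'num' }
  'num' is in predict set, so this production goes in M[P, 'num']

M[P, 'num'] = P → num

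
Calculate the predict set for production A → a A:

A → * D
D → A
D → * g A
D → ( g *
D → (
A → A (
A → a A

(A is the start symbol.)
{ 'a' }

PREDICT(A → a A) = (FIRST(RHS) \ {ε}) ∪ (FOLLOW(A) if ε ∈ FIRST(RHS), i.e. RHS ⇒* ε)
FIRST(a A) = { 'a' }
ε ∉ FIRST(a A), so FOLLOW(A) is not added.
PREDICT(A → a A) = { 'a' }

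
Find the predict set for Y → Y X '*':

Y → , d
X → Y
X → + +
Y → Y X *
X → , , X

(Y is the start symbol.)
{ ',' }

PREDICT(Y → Y X '*') = (FIRST(RHS) \ {ε}) ∪ (FOLLOW(Y) if ε ∈ FIRST(RHS), i.e. RHS ⇒* ε)
FIRST(Y) = { ',' }
FIRST(Y X '*') = { ',' }
ε ∉ FIRST(Y X '*'), so FOLLOW(Y) is not added.
PREDICT(Y → Y X '*') = { ',' }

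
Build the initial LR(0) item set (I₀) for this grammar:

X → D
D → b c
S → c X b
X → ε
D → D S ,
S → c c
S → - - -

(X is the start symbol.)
First, augment the grammar with X' → X
I₀ = CLOSURE({ [X' → . X] }):
  [X' → . X] has the dot before X: add [X → . D], [X → .]
  [X → . D] has the dot before D: add [D → . b c], [D → . D S ,]
No further items can be added.

I₀ = { [D → . D S ,], [D → . b c], [X → . D], [X → .], [X' → . X] }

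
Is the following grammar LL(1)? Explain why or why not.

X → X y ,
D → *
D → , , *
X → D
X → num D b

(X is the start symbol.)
A grammar is LL(1) if for each non-terminal N with multiple productions, the predict sets of those productions are pairwise disjoint, where PREDICT(N → α) = (FIRST(α) \ {ε}) ∪ (FOLLOW(N) if α ⇒* ε).

Relevant sets:
  FIRST(X) = { '*', ',', 'num' }
  FIRST(D) = { '*', ',' }

For X:
  PREDICT(X → X y ',') = { '*', ',', 'num' }
  PREDICT(X → D) = { '*', ',' }
  PREDICT(X → num D b) = { 'num' }
For D:
  PREDICT(D → '*') = { '*' }
  PREDICT(D → ',' ',' '*') = { ',' }

Conflict found: Predict set conflict for X: { '*', ',' }
The grammar is NOT LL(1).

Answer: No. Predict set conflict for X: { '*', ',' }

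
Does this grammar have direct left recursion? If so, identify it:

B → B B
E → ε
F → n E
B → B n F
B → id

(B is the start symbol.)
Direct left recursion occurs when N → N α for some non-terminal N (the right-hand side begins with the left-hand side itself).

B → B B: LEFT RECURSIVE (starts with B)
E → ε: starts with ε
F → n E: starts with n
B → B n F: LEFT RECURSIVE (starts with B)
B → id: starts with id

The grammar has direct left recursion on: B.

Answer: Yes, B is left-recursive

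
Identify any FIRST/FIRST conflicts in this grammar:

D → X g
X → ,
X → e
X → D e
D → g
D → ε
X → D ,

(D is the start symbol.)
Yes. D → X g / D → g on { 'g' }; X → ',' / X → D e on { ',' }; X → ',' / X → D ',' on { ',' }; X → e / X → D e on { 'e' }; X → e / X → D ',' on { 'e' }; X → D e / X → D ',' on { ',', 'e', 'g' }

FIRST sets of the non-terminals at (or reachable through a nullable prefix from) the front of some alternative:
  FIRST(X) = { ',', 'e', 'g' }
  FIRST(D) = { ',', 'e', 'g', ε }

Productions for D:
  D → X g: FIRST = { ',', 'e', 'g' }
  D → g: FIRST = { 'g' }
  D → ε: FIRST = { ε }
Productions for X:
  X → ,: FIRST = { ',' }
  X → e: FIRST = { 'e' }
  X → D e: FIRST = { ',', 'e', 'g' }
  X → D ,: FIRST = { ',', 'e', 'g' }

Conflict for D: D → X g and D → g
  Overlap: { 'g' }
Conflict for X: X → , and X → D e
  Overlap: { ',' }
Conflict for X: X → , and X → D ,
  Overlap: { ',' }
Conflict for X: X → e and X → D e
  Overlap: { 'e' }
Conflict for X: X → e and X → D ,
  Overlap: { 'e' }
Conflict for X: X → D e and X → D ,
  Overlap: { ',', 'e', 'g' }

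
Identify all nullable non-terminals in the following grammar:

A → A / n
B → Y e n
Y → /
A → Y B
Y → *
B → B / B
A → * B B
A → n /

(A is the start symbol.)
There are no ε-productions, so no non-terminal can derive ε.
No non-terminals are nullable.

Answer: None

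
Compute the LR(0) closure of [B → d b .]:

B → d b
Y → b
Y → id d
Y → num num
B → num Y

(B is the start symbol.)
{ [B → d b .] }

Start with: [B → d b .]
The dot is at the end, so nothing is added.

CLOSURE = { [B → d b .] }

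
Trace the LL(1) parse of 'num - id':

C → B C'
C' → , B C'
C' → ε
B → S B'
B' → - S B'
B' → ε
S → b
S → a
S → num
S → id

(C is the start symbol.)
LL(1) parsing maintains a stack (initially the start symbol over $) and the input. At each step: if the stack top is a terminal, match it against the current input token; if it is a non-terminal N, replace it with the RHS of M[N, lookahead] (the unique production whose predict set contains the lookahead).

Stack is shown with the top on the left.

Stack        Input       Action
-------------------------------
C $          num - id $  output C → B C'
B C' $       num - id $  output B → S B'
S B' C' $    num - id $  output S → num
num B' C' $  num - id $  match 'num'
B' C' $      - id $      output B' → - S B'
- S B' C' $  - id $      match '-'
S B' C' $    id $        output S → id
id B' C' $   id $        match 'id'
B' C' $      $           output B' → ε
C' $         $           output C' → ε
$            $           accept

The string is accepted.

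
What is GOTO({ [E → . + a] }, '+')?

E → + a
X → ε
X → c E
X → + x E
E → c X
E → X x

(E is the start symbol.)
{ [E → + . a] }

GOTO(I, '+') = CLOSURE({ [A → αX.β] : [A → α.Xβ] ∈ I, X = '+' })

Items with dot before '+', with the dot advanced:
  [E → . + a] → [E → + . a]
Closure adds nothing (no advanced item has the dot before a non-terminal).

GOTO = { [E → + . a] }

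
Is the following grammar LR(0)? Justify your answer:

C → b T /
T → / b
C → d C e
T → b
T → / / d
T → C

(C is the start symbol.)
No. Shift-reduce conflict between [T → b .] and [C → . b T /]

Augment with C' → C and build the canonical LR(0) collection (I0 = CLOSURE({[C' → . C]}), then GOTO on every symbol after a dot until no new states appear). It has 14 states:
  I0: { [C → . b T /], [C → . d C e], [C' → . C] }  — shift
  I1: { [C' → C .] }  — accept
  I2: { [C → . b T /], [C → . d C e], [C → b . T /], [T → . / / d], [T → . / b], [T → . C], [T → . b] }  — shift
  I3: { [C → . b T /], [C → . d C e], [C → d . C e] }  — shift
  I4: { [C → d C . e] }  — shift
  I5: { [C → d C e .] }  — reduce
  I6: { [T → / . / d], [T → / . b] }  — shift
  I7: { [T → C .] }  — reduce
  I8: { [C → b T . /] }  — shift
  I9: { [C → . b T /], [C → . d C e], [C → b . T /], [T → . / / d], [T → . / b], [T → . C], [T → . b], [T → b .] }  — shift, reduce
  I10: { [C → b T / .] }  — reduce
  I11: { [T → / / . d] }  — shift
  I12: { [T → / b .] }  — reduce
  I13: { [T → / / d .] }  — reduce

Conflict in state I9:
  Shift-reduce conflict between [T → b .] and [C → . b T /]
So the grammar is NOT LR(0).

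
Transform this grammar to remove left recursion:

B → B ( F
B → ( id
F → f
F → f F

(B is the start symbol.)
B is directly left-recursive. The standard transformation for
  A → A α₁ | ... | A α_m | β₁ | ... | β_n
is
  A  → β₁ A' | ... | β_n A'
  A' → α₁ A' | ... | α_m A' | ε

B → ( id becomes B → ( id B'
B → B ( F becomes B' → ( F B'
Add B' → ε

Productions for other non-terminals are unchanged:
  F → f
  F → f F

Resulting grammar:
B → ( id B'
B' → ( F B'
B' → ε
F → f
F → f F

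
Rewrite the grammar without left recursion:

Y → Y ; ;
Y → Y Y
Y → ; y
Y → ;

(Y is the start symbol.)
Y → ; y Y'
Y → ; Y'
Y' → ; ; Y'
Y' → Y Y'
Y' → ε

Y is directly left-recursive. The standard transformation for
  A → A α₁ | ... | A α_m | β₁ | ... | β_n
is
  A  → β₁ A' | ... | β_n A'
  A' → α₁ A' | ... | α_m A' | ε

Y → ; y becomes Y → ; y Y'
Y → ; becomes Y → ; Y'
Y → Y ; ; becomes Y' → ; ; Y'
Y → Y Y becomes Y' → Y Y'
Add Y' → ε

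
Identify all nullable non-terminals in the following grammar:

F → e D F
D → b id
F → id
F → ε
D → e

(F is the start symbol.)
{ 'F' }

A non-terminal is nullable if it can derive ε (the empty string): either it has an ε-production, or it has a production whose right-hand side consists entirely of nullable non-terminals.

ε-productions: F → ε
So F is immediately nullable.
No further non-terminal can be added: every production for the remaining non-terminals contains a terminal or a non-nullable non-terminal.
Nullable = { 'F' }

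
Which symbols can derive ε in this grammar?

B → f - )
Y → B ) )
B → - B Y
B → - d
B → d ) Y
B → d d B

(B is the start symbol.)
A non-terminal is nullable if it can derive ε (the empty string): either it has an ε-production, or it has a production whose right-hand side consists entirely of nullable non-terminals.

There are no ε-productions, so no non-terminal can derive ε.
No non-terminals are nullable.

Answer: None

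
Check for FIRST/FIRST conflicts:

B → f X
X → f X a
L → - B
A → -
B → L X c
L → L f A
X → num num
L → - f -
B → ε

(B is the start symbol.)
A FIRST/FIRST conflict occurs when two productions N → α and N → β for the same non-terminal have FIRST(α) ∩ FIRST(β) ≠ ∅ (with ε ∈ FIRST of a nullable right-hand side, so two nullable alternatives also conflict).

FIRST sets of the non-terminals at (or reachable through a nullable prefix from) the front of some alternative:
  FIRST(L) = { '-' }

Productions for B:
  B → f X: FIRST = { 'f' }
  B → L X c: FIRST = { '-' }
  B → ε: FIRST = { ε }
Productions for X:
  X → f X a: FIRST = { 'f' }
  X → num num: FIRST = { 'num' }
Productions for L:
  L → - B: FIRST = { '-' }
  L → L f A: FIRST = { '-' }
  L → - f -: FIRST = { '-' }
A has only one production, so no FIRST/FIRST conflict is possible there.

Conflict for L: L → - B and L → L f A
  Overlap: { '-' }
Conflict for L: L → - B and L → - f -
  Overlap: { '-' }
Conflict for L: L → L f A and L → - f -
  Overlap: { '-' }

Answer: Yes. L → '-' B / L → L f A on { '-' }; L → '-' B / L → '-' f '-' on { '-' }; L → L f A / L → '-' f '-' on { '-' }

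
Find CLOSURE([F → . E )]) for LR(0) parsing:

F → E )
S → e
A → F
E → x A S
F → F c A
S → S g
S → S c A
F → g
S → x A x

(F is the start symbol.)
{ [E → . x A S], [F → . E )] }

Start with: [F → . E )]
  [F → . E )] has the dot before E: add [E → . x A S]
No further items can be added.

CLOSURE = { [E → . x A S], [F → . E )] }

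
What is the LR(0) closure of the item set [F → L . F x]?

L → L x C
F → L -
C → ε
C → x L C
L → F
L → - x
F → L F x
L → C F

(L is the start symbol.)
Start with: [F → L . F x]
  [F → L . F x] has the dot before F: add [F → . L -], [F → . L F x]
  [F → . L -] has the dot before L: add [L → . L x C], [L → . F], [L → . - x], [L → . C F]
  [L → . C F] has the dot before C: add [C → .], [C → . x L C]
No further items can be added.

CLOSURE = { [C → . x L C], [C → .], [F → . L -], [F → . L F x], [F → L . F x], [L → . - x], [L → . C F], [L → . F], [L → . L x C] }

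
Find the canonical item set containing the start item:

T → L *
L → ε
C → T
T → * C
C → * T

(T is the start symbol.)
First, augment the grammar with T' → T
I₀ = CLOSURE({ [T' → . T] }):
  [T' → . T] has the dot before T: add [T → . L *], [T → . * C]
  [T → . L *] has the dot before L: add [L → .]
No further items can be added.

I₀ = { [L → .], [T → . * C], [T → . L *], [T' → . T] }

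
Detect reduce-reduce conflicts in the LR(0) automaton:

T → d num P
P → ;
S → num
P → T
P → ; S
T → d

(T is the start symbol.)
No reduce-reduce conflicts

A reduce-reduce conflict occurs when an LR(0) state has two complete items [A → α .] and [B → β .] — both call for a reduction, and with no lookahead the parser cannot choose between them.

Augment with T' → T and build the canonical LR(0) collection (I0 = CLOSURE({[T' → . T]}), then GOTO on every symbol after a dot until no new states appear). It has 9 states:
  I0: { [T → . d num P], [T → . d], [T' → . T] }  — shift
  I1: { [T' → T .] }  — accept
  I2: { [T → d . num P], [T → d .] }  — shift, reduce
  I3: { [P → . ; S], [P → . ;], [P → . T], [T → . d num P], [T → . d], [T → d num . P] }  — shift
  I4: { [P → ; . S], [P → ; .], [S → . num] }  — shift, reduce
  I5: { [T → d num P .] }  — reduce
  I6: { [P → T .] }  — reduce
  I7: { [P → ; S .] }  — reduce
  I8: { [S → num .] }  — reduce

No state contains more than one complete item.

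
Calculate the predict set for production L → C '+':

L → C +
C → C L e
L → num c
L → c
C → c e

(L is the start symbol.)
{ 'c' }

PREDICT(L → C '+') = (FIRST(RHS) \ {ε}) ∪ (FOLLOW(L) if ε ∈ FIRST(RHS), i.e. RHS ⇒* ε)
FIRST(C) = { 'c' }
FIRST(C '+') = { 'c' }
ε ∉ FIRST(C '+'), so FOLLOW(L) is not added.
PREDICT(L → C '+') = { 'c' }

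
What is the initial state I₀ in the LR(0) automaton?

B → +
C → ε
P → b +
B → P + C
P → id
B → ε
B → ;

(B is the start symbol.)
{ [B → . +], [B → . ;], [B → . P + C], [B → .], [B' → . B], [P → . b +], [P → . id] }

First, augment the grammar with B' → B
I₀ = CLOSURE({ [B' → . B] }):
  [B' → . B] has the dot before B: add [B → . +], [B → . P + C], [B → .], [B → . ;]
  [B → . P + C] has the dot before P: add [P → . b +], [P → . id]
No further items can be added.

I₀ = { [B → . +], [B → . ;], [B → . P + C], [B → .], [B' → . B], [P → . b +], [P → . id] }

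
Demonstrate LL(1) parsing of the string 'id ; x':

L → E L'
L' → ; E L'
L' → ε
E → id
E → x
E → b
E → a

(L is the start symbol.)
LL(1) parsing maintains a stack (initially the start symbol over $) and the input. At each step: if the stack top is a terminal, match it against the current input token; if it is a non-terminal N, replace it with the RHS of M[N, lookahead] (the unique production whose predict set contains the lookahead).

Stack is shown with the top on the left.

Stack     Input     Action
--------------------------
L $       id ; x $  output L → E L'
E L' $    id ; x $  output E → id
id L' $   id ; x $  match 'id'
L' $      ; x $     output L' → ; E L'
; E L' $  ; x $     match ';'
E L' $    x $       output E → x
x L' $    x $       match 'x'
L' $      $         output L' → ε
$         $         accept

The string is accepted.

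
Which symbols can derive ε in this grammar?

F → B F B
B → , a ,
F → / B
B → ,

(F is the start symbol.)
A non-terminal is nullable if it can derive ε (the empty string): either it has an ε-production, or it has a production whose right-hand side consists entirely of nullable non-terminals.

There are no ε-productions, so no non-terminal can derive ε.
No non-terminals are nullable.

Answer: None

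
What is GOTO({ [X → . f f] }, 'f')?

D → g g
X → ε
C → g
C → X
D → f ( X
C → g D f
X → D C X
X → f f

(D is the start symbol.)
GOTO(I, 'f') = CLOSURE({ [A → αX.β] : [A → α.Xβ] ∈ I, X = 'f' })

Items with dot before 'f', with the dot advanced:
  [X → . f f] → [X → f . f]
Closure adds nothing (no advanced item has the dot before a non-terminal).

GOTO = { [X → f . f] }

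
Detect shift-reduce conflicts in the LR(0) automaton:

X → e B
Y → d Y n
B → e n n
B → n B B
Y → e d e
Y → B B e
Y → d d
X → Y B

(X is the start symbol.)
Yes — I15: [B → e n n .] vs [B → . e n n]; I18: [Y → d d .] vs [B → . e n n]

A shift-reduce conflict occurs when an LR(0) state has both:
  - a complete (reduce) item [A → α .] (dot at the end), and
  - a shift item [B → β . c γ] (dot before a terminal).

Augment with X' → X and build the canonical LR(0) collection (I0 = CLOSURE({[X' → . X]}), then GOTO on every symbol after a dot until no new states appear). It has 24 states:
  I0: { [B → . e n n], [B → . n B B], [X → . Y B], [X → . e B], [X' → . X], [Y → . B B e], [Y → . d Y n], [Y → . d d], [Y → . e d e] }  — shift
  I1: { [B → . e n n], [B → . n B B], [Y → B . B e] }  — shift
  I2: { [X' → X .] }  — accept
  I3: { [B → . e n n], [B → . n B B], [X → Y . B] }  — shift
  I4: { [B → . e n n], [B → . n B B], [Y → . B B e], [Y → . d Y n], [Y → . d d], [Y → . e d e], [Y → d . Y n], [Y → d . d] }  — shift
  I5: { [B → . e n n], [B → . n B B], [B → e . n n], [X → e . B], [Y → e . d e] }  — shift
  I6: { [B → . e n n], [B → . n B B], [B → n . B B] }  — shift
  I7: { [B → . e n n], [B → . n B B], [B → n B . B] }  — shift
  I8: { [B → e . n n] }  — shift
  I9: { [B → e n . n] }  — shift
  I10: { [B → e n n .] }  — reduce
  I11: { [B → n B B .] }  — reduce
  I12: { [X → e B .] }  — reduce
  I13: { [Y → e d . e] }  — shift
  I14: { [B → . e n n], [B → . n B B], [B → e n . n], [B → n . B B] }  — shift
  I15: { [B → . e n n], [B → . n B B], [B → e n n .], [B → n . B B] }  — shift, reduce
  I16: { [Y → e d e .] }  — reduce
  I17: { [Y → d Y . n] }  — shift
  I18: { [B → . e n n], [B → . n B B], [Y → . B B e], [Y → . d Y n], [Y → . d d], [Y → . e d e], [Y → d . Y n], [Y → d . d], [Y → d d .] }  — shift, reduce
  I19: { [B → e . n n], [Y → e . d e] }  — shift
  I20: { [Y → d Y n .] }  — reduce
  I21: { [X → Y B .] }  — reduce
  I22: { [Y → B B . e] }  — shift
  I23: { [Y → B B e .] }  — reduce

I15 contains reduce item [B → e n n .] and shift items [B → . e n n], [B → . n B B] — shift-reduce conflict.
I18 contains reduce item [Y → d d .] and shift items [B → . e n n], [B → . n B B], [Y → . d Y n], [Y → . d d], [Y → d . d], [Y → . e d e] — shift-reduce conflict.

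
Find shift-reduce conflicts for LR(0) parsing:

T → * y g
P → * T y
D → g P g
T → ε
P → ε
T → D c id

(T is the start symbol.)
Yes — I0: [T → .] vs [D → . g P g]; I4: [P → .] vs [P → . * T y]; I5: [T → .] vs [D → . g P g]

Augment with T' → T and build the canonical LR(0) collection (I0 = CLOSURE({[T' → . T]}), then GOTO on every symbol after a dot until no new states appear). It has 14 states:
  I0: { [D → . g P g], [T → . * y g], [T → . D c id], [T → .], [T' → . T] }  — shift, reduce
  I1: { [T → * . y g] }  — shift
  I2: { [T → D . c id] }  — shift
  I3: { [T' → T .] }  — accept
  I4: { [D → g . P g], [P → . * T y], [P → .] }  — shift, reduce
  I5: { [D → . g P g], [P → * . T y], [T → . * y g], [T → . D c id], [T → .] }  — shift, reduce
  I6: { [D → g P . g] }  — shift
  I7: { [D → g P g .] }  — reduce
  I8: { [P → * T . y] }  — shift
  I9: { [P → * T y .] }  — reduce
  I10: { [T → D c . id] }  — shift
  I11: { [T → D c id .] }  — reduce
  I12: { [T → * y . g] }  — shift
  I13: { [T → * y g .] }  — reduce

I0 contains reduce item [T → .] and shift items [D → . g P g], [T → . * y g] — shift-reduce conflict.
I4 contains reduce item [P → .] and shift item [P → . * T y] — shift-reduce conflict.
I5 contains reduce item [T → .] and shift items [D → . g P g], [T → . * y g] — shift-reduce conflict.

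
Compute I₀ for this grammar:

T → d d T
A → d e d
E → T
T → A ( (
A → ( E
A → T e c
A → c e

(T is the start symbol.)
First, augment the grammar with T' → T
I₀ = CLOSURE({ [T' → . T] }):
  [T' → . T] has the dot before T: add [T → . d d T], [T → . A ( (]
  [T → . A ( (] has the dot before A: add [A → . d e d], [A → . ( E], [A → . T e c], [A → . c e]
No further items can be added.

I₀ = { [A → . ( E], [A → . T e c], [A → . c e], [A → . d e d], [T → . A ( (], [T → . d d T], [T' → . T] }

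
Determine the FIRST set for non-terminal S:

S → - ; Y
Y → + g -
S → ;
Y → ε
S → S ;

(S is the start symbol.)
{ '-', ';' }

From S → - ; Y:
  - '-' is a terminal: add '-' and stop
From S → ;:
  - ';' is a terminal: add ';' and stop
From S → S ;:
  - S is the symbol being defined: contributes nothing new
    S is not nullable, so stop

Collecting: FIRST(S) = { '-', ';' }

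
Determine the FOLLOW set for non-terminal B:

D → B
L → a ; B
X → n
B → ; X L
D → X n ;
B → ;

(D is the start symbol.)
In D → B: B is at the end, add FOLLOW(D)
In L → a ; B: B is at the end, add FOLLOW(L)

The FOLLOW sets referred to above (computed the same way, to a fixed point):
  FOLLOW(D) = { $ }
  FOLLOW(L) = { $ }

Taking the union: FOLLOW(B) = { $ }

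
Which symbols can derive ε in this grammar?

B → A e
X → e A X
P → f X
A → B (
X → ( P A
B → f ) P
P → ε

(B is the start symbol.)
A non-terminal is nullable if it can derive ε (the empty string): either it has an ε-production, or it has a production whose right-hand side consists entirely of nullable non-terminals.

ε-productions: P → ε
So P is immediately nullable.
No further non-terminal can be added: every production for the remaining non-terminals contains a terminal or a non-nullable non-terminal.
Nullable = { 'P' }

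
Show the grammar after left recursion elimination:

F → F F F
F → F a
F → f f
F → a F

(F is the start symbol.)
F → f f F'
F → a F F'
F' → F F F'
F' → a F'
F' → ε

F is directly left-recursive. The standard transformation for
  A → A α₁ | ... | A α_m | β₁ | ... | β_n
is
  A  → β₁ A' | ... | β_n A'
  A' → α₁ A' | ... | α_m A' | ε

F → f f becomes F → f f F'
F → a F becomes F → a F F'
F → F F F becomes F' → F F F'
F → F a becomes F' → a F'
Add F' → ε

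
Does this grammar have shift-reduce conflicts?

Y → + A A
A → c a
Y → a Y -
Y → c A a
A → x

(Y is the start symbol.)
A shift-reduce conflict occurs when an LR(0) state has both:
  - a complete (reduce) item [A → α .] (dot at the end), and
  - a shift item [B → β . c γ] (dot before a terminal).

Augment with Y' → Y and build the canonical LR(0) collection (I0 = CLOSURE({[Y' → . Y]}), then GOTO on every symbol after a dot until no new states appear). It has 14 states:
  I0: { [Y → . + A A], [Y → . a Y -], [Y → . c A a], [Y' → . Y] }  — shift
  I1: { [A → . c a], [A → . x], [Y → + . A A] }  — shift
  I2: { [Y' → Y .] }  — accept
  I3: { [Y → . + A A], [Y → . a Y -], [Y → . c A a], [Y → a . Y -] }  — shift
  I4: { [A → . c a], [A → . x], [Y → c . A a] }  — shift
  I5: { [Y → c A . a] }  — shift
  I6: { [A → c . a] }  — shift
  I7: { [A → x .] }  — reduce
  I8: { [A → c a .] }  — reduce
  I9: { [Y → c A a .] }  — reduce
  I10: { [Y → a Y . -] }  — shift
  I11: { [Y → a Y - .] }  — reduce
  I12: { [A → . c a], [A → . x], [Y → + A . A] }  — shift
  I13: { [Y → + A A .] }  — reduce

No state contains both a complete item and a shift item.

Answer: No shift-reduce conflicts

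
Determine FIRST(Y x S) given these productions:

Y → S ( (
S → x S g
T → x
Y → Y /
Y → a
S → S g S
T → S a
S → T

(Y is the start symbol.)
{ 'a', 'x' }

FIRST sets of the non-terminals involved (from the grammar, by fixed-point iteration):
  FIRST(Y) = { 'a', 'x' }

To compute FIRST(Y x S), process the symbols left to right:
Symbol Y is a non-terminal. Add FIRST(Y) \ {ε} = { 'a', 'x' }
Y is not nullable (ε ∉ FIRST(Y)), so stop here.
FIRST(Y x S) = { 'a', 'x' }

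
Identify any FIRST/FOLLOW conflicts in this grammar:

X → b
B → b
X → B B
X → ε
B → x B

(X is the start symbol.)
A FIRST/FOLLOW conflict occurs when a non-terminal N has a nullable alternative N → β (β ⇒* ε) and another alternative N → α with FIRST(α) ∩ FOLLOW(N) ≠ ∅: on such a lookahead the parser cannot decide between expanding α and letting N vanish via β.

Nullable non-terminals: X.
FIRST sets used below: FIRST(B) = { 'b', 'x' }

X: nullable alternative(s) X → ε; FOLLOW(X) = { $ }
  X → b: FIRST \ {ε} = { 'b' } — disjoint from FOLLOW(X)
  X → B B: FIRST \ {ε} = { 'b', 'x' } — disjoint from FOLLOW(X)
  X → ε: FIRST \ {ε} = { } — this is the only nullable alternative, skip

B has no nullable alternative, so no FIRST/FOLLOW check is needed there.

No FIRST/FOLLOW conflicts found.

Answer: No FIRST/FOLLOW conflicts.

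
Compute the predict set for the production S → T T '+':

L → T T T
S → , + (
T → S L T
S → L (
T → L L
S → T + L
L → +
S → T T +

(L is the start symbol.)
{ '+', ',' }

PREDICT(S → T T '+') = (FIRST(RHS) \ {ε}) ∪ (FOLLOW(S) if ε ∈ FIRST(RHS), i.e. RHS ⇒* ε)
FIRST(T) = { '+', ',' }
FIRST(T T '+') = { '+', ',' }
ε ∉ FIRST(T T '+'), so FOLLOW(S) is not added.
PREDICT(S → T T '+') = { '+', ',' }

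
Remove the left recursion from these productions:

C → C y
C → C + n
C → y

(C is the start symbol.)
C → y C'
C' → y C'
C' → + n C'
C' → ε

C is directly left-recursive. The standard transformation for
  A → A α₁ | ... | A α_m | β₁ | ... | β_n
is
  A  → β₁ A' | ... | β_n A'
  A' → α₁ A' | ... | α_m A' | ε

C → y becomes C → y C'
C → C y becomes C' → y C'
C → C + n becomes C' → + n C'
Add C' → ε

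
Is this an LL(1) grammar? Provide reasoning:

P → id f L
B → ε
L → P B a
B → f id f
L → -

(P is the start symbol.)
Relevant sets:
  FIRST(P) = { 'id' }
  FOLLOW(B) = { 'a' }

For B:
  PREDICT(B → ε) = { 'a' }
  PREDICT(B → f id f) = { 'f' }
For L:
  PREDICT(L → P B a) = { 'id' }
  PREDICT(L → '-') = { '-' }
P has a single production, so nothing to check there.

All predict sets are disjoint. The grammar IS LL(1).

Answer: Yes, the grammar is LL(1).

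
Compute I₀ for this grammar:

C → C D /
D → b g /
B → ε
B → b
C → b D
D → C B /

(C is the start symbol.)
{ [C → . C D /], [C → . b D], [C' → . C] }

First, augment the grammar with C' → C
I₀ = CLOSURE({ [C' → . C] }):
  [C' → . C] has the dot before C: add [C → . C D /], [C → . b D]
No further items can be added.

I₀ = { [C → . C D /], [C → . b D], [C' → . C] }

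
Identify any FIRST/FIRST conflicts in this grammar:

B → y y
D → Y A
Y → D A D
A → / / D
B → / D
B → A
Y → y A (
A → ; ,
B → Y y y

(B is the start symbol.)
Yes. B → y y / B → Y y y on { 'y' }; B → '/' D / B → A on { '/' }; Y → D A D / Y → y A '(' on { 'y' }

A FIRST/FIRST conflict occurs when two productions N → α and N → β for the same non-terminal have FIRST(α) ∩ FIRST(β) ≠ ∅ (with ε ∈ FIRST of a nullable right-hand side, so two nullable alternatives also conflict).

FIRST sets of the non-terminals at (or reachable through a nullable prefix from) the front of some alternative:
  FIRST(A) = { '/', ';' }
  FIRST(Y) = { 'y' }
  FIRST(D) = { 'y' }

Productions for B:
  B → y y: FIRST = { 'y' }
  B → / D: FIRST = { '/' }
  B → A: FIRST = { '/', ';' }
  B → Y y y: FIRST = { 'y' }
Productions for Y:
  Y → D A D: FIRST = { 'y' }
  Y → y A (: FIRST = { 'y' }
Productions for A:
  A → / / D: FIRST = { '/' }
  A → ; ,: FIRST = { ';' }
D has only one production, so no FIRST/FIRST conflict is possible there.

Conflict for B: B → y y and B → Y y y
  Overlap: { 'y' }
Conflict for B: B → / D and B → A
  Overlap: { '/' }
Conflict for Y: Y → D A D and Y → y A (
  Overlap: { 'y' }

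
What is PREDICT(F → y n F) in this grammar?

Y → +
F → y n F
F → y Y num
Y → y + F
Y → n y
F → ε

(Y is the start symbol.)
PREDICT(F → y n F) = (FIRST(RHS) \ {ε}) ∪ (FOLLOW(F) if ε ∈ FIRST(RHS), i.e. RHS ⇒* ε)
FIRST(y n F) = { 'y' }
ε ∉ FIRST(y n F), so FOLLOW(F) is not added.
PREDICT(F → y n F) = { 'y' }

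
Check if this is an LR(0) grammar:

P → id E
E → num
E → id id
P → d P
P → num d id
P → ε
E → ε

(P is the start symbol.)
No. Shift-reduce conflict between [P → .] and [P → . d P]

Augment with P' → P and build the canonical LR(0) collection (I0 = CLOSURE({[P' → . P]}), then GOTO on every symbol after a dot until no new states appear). It has 12 states:
  I0: { [P → . d P], [P → . id E], [P → . num d id], [P → .], [P' → . P] }  — shift, reduce
  I1: { [P' → P .] }  — accept
  I2: { [P → . d P], [P → . id E], [P → . num d id], [P → .], [P → d . P] }  — shift, reduce
  I3: { [E → . id id], [E → . num], [E → .], [P → id . E] }  — shift, reduce
  I4: { [P → num . d id] }  — shift
  I5: { [P → num d . id] }  — shift
  I6: { [P → num d id .] }  — reduce
  I7: { [P → id E .] }  — reduce
  I8: { [E → id . id] }  — shift
  I9: { [E → num .] }  — reduce
  I10: { [E → id id .] }  — reduce
  I11: { [P → d P .] }  — reduce

Conflict in state I0:
  Shift-reduce conflict between [P → .] and [P → . d P]
So the grammar is NOT LR(0).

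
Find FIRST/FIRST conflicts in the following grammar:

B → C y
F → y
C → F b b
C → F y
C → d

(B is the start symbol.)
FIRST sets of the non-terminals at (or reachable through a nullable prefix from) the front of some alternative:
  FIRST(F) = { 'y' }

Productions for C:
  C → F b b: FIRST = { 'y' }
  C → F y: FIRST = { 'y' }
  C → d: FIRST = { 'd' }
B, F have only one production, so no FIRST/FIRST conflict is possible there.

Conflict for C: C → F b b and C → F y
  Overlap: { 'y' }

Answer: Yes. C → F b b / C → F y on { 'y' }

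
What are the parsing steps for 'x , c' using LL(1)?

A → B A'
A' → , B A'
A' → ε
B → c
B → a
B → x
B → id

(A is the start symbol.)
LL(1) parsing maintains a stack (initially the start symbol over $) and the input. At each step: if the stack top is a terminal, match it against the current input token; if it is a non-terminal N, replace it with the RHS of M[N, lookahead] (the unique production whose predict set contains the lookahead).

Stack is shown with the top on the left.

Stack     Input    Action
-------------------------
A $       x , c $  output A → B A'
B A' $    x , c $  output B → x
x A' $    x , c $  match 'x'
A' $      , c $    output A' → , B A'
, B A' $  , c $    match ','
B A' $    c $      output B → c
c A' $    c $      match 'c'
A' $      $        output A' → ε
$         $        accept

The string is accepted.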